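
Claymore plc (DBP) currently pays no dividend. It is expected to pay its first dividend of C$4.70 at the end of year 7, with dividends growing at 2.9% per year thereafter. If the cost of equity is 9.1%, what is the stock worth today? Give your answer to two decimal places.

Deferred-dividend DDM. At t=6 the remaining stream is a growing perpetuity with first payment D_7 = 4.70.
V_6 = D_7/(r−g) = 4.70/(0.091−0.029) = 75.8065
P₀ = V_6/(1+r)^6 = 75.8065/(1+0.091)^6 = 44.9529

C$44.95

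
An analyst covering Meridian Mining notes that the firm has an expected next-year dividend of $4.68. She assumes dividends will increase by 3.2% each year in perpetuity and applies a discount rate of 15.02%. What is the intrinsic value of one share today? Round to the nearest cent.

$39.59

Gordon growth model: P₀ = D₁/(r − g), with D₁ = 4.68 given directly.
P₀ = 4.6800 / (0.1502 − 0.032) = 4.6800 / 0.1182 = 39.5939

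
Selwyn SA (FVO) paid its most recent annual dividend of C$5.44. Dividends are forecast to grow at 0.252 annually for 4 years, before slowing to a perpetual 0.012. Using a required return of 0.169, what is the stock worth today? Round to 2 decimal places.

C$72.04

Two-stage DDM. Project D₁…D_4 at 0.252, terminal growth 0.012, discount at r = 0.169.
D_1 = 6.8109
D_2 = 8.5272
D_3 = 10.6761
D_4 = 13.3665
Terminal value at t=4: TV = D_5/(r−g) = 13.5269/(0.169−0.012) = 86.1583
P₀ = 6.8109/(1+0.169)^1 + 8.5272/(1+0.169)^2 + 10.6761/(1+0.169)^3 + 13.3665/(1+0.169)^4 + 86.1583/(1+0.169)^4 = 72.0425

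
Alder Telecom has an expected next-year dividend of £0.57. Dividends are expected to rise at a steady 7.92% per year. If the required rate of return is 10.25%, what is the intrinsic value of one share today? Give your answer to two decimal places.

£24.46

Gordon growth model: P₀ = D₁/(r − g), with D₁ = 0.57 given directly.
P₀ = 0.5700 / (0.1025 − 0.0792) = 0.5700 / 0.0233 = 24.4635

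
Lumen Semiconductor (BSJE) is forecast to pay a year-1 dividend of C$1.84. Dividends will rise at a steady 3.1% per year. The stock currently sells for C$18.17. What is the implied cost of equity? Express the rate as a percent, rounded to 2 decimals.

Rearranging the constant-growth DDM: r = D₁/P₀ + g.
r = 1.8400 / 18.17 + 0.031 = 0.10127 + 0.031 = 0.13227

13.23%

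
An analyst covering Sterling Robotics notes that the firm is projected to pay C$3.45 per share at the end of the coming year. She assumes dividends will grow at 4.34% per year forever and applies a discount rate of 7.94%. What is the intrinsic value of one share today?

Gordon growth model: P₀ = D₁/(r − g), with D₁ = 3.45 given directly.
P₀ = 3.4500 / (0.0794 − 0.0434) = 3.4500 / 0.036 = 95.8333

C$95.83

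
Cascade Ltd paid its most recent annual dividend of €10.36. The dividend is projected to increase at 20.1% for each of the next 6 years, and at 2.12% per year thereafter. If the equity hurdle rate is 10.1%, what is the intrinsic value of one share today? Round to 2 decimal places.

Two-stage DDM. Project D₁…D_6 at 0.201, terminal growth 0.0212, discount at r = 0.101.
D_1 = 12.4424
D_2 = 14.9433
D_3 = 17.9469
D_4 = 21.5542
D_5 = 25.8866
D_6 = 31.0898
Terminal value at t=6: TV = D_7/(r−g) = 31.7489/(0.101−0.0212) = 397.8558
P₀ = 12.4424/(1+0.101)^1 + 14.9433/(1+0.101)^2 + 17.9469/(1+0.101)^3 + 21.5542/(1+0.101)^4 + 25.8866/(1+0.101)^5 + 31.0898/(1+0.101)^6 + 397.8558/(1+0.101)^6 = 308.5566

€308.56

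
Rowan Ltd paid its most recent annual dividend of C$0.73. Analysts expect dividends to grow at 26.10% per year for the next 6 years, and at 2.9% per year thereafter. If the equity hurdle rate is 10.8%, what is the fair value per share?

C$27.72

Two-stage DDM. Project D₁…D_6 at 0.261, terminal growth 0.029, discount at r = 0.108.
D_1 = 0.9205
D_2 = 1.1608
D_3 = 1.4638
D_4 = 1.8458
D_5 = 2.3275
D_6 = 2.9350
Terminal value at t=6: TV = D_7/(r−g) = 3.0202/(0.108−0.029) = 38.2298
P₀ = 0.9205/(1+0.108)^1 + 1.1608/(1+0.108)^2 + 1.4638/(1+0.108)^3 + 1.8458/(1+0.108)^4 + 2.3275/(1+0.108)^5 + 2.9350/(1+0.108)^6 + 38.2298/(1+0.108)^6 = 27.7187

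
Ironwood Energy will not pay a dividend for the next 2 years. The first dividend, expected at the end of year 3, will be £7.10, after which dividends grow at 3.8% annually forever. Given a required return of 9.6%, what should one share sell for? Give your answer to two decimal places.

£101.91

Deferred-dividend DDM. At t=2 the remaining stream is a growing perpetuity with first payment D_3 = 7.10.
V_2 = D_3/(r−g) = 7.10/(0.096−0.038) = 122.4138
P₀ = V_2/(1+r)^2 = 122.4138/(1+0.096)^2 = 101.9082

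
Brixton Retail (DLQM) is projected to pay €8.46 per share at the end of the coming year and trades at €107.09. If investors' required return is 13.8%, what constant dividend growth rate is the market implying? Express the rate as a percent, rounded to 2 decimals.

From P₀ = D₁/(r − g), the implied growth is g = r − D₁/P₀.
g = 0.138 − 8.46/107.09 = 0.138 − 0.07900 = 0.05900

5.90%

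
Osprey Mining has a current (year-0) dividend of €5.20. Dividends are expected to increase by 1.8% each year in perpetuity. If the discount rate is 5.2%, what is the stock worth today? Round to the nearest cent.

€155.69

Gordon growth model: P₀ = D₁/(r − g). D₁ = 5.20 × (1 + 0.018) = 5.2936.
P₀ = 5.2936 / (0.052 − 0.018) = 5.2936 / 0.034 = 155.6941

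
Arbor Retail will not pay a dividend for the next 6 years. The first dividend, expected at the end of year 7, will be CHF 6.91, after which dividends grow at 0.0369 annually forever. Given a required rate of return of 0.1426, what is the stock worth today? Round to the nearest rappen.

CHF 29.38

Deferred-dividend DDM. At t=6 the remaining stream is a growing perpetuity with first payment D_7 = 6.91.
V_6 = D_7/(r−g) = 6.91/(0.1426−0.0369) = 65.3737
P₀ = V_6/(1+r)^6 = 65.3737/(1+0.1426)^6 = 29.3790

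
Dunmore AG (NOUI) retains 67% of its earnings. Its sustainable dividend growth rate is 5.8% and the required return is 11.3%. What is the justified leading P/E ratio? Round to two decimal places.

6.00

Payout ratio b = 1 − 0.67 = 0.33.
Justified leading P/E = b/(r−g) = 0.33/(0.113−0.058) = 6.0000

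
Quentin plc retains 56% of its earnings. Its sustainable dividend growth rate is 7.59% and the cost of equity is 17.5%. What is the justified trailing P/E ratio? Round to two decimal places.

4.78

Payout ratio b = 1 − 0.56 = 0.44.
Justified trailing P/E = b(1+g)/(r−g) = 0.44×(1+0.0759)/(0.175−0.0759) = 4.7770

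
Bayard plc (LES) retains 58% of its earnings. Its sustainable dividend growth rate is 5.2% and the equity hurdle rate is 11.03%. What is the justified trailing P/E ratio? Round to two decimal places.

Payout ratio b = 1 − 0.58 = 0.42.
Justified trailing P/E = b(1+g)/(r−g) = 0.42×(1+0.052)/(0.1103−0.052) = 7.5787

7.58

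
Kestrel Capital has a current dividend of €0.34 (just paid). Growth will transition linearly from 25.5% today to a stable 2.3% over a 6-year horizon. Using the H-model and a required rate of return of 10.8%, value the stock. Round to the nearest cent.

€6.88

H-model: P₀ = D₀[(1+g_L) + H(g_S−g_L)]/(r−g_L), with H = 6/2 = 3.
P₀ = 0.34 × [(1+0.023) + 3×(0.255−0.023)] / (0.108−0.023)
   = 0.34 × 1.7190 / 0.085 = 6.8760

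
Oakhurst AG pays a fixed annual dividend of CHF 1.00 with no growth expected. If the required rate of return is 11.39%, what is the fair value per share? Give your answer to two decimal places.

Zero-growth DDM (perpetuity): P₀ = D/r = 1.00 / 0.1139 = 8.7796

CHF 8.78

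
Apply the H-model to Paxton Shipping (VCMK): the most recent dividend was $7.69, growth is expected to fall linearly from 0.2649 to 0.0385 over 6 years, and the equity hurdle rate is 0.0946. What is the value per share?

H-model: P₀ = D₀[(1+g_L) + H(g_S−g_L)]/(r−g_L), with H = 6/2 = 3.
P₀ = 7.69 × [(1+0.0385) + 3×(0.2649−0.0385)] / (0.0946−0.0385)
   = 7.69 × 1.7177 / 0.0561 = 235.4566

$235.46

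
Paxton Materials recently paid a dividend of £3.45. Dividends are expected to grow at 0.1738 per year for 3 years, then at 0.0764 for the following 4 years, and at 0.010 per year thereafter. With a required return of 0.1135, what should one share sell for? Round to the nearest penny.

Three-stage DDM. Project D₁…D_7; terminal Gordon value at t=7 with g = 0.01; discount at r = 0.1135.
D_1 = 4.0496
D_2 = 4.7534
D_3 = 5.5796
D_4 = 6.0059
D_5 = 6.4647
D_6 = 6.9586
D_7 = 7.4902
TV_7 = 7.5651/(0.1135−0.01) = 73.0932
P₀ = Σ Dₜ/(1+r)ᵗ + TV_7/(1+r)^7 = 60.8138

£60.81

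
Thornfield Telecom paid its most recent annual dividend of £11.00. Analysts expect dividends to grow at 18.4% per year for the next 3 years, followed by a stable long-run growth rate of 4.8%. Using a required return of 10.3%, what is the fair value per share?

£297.34

Two-stage DDM. Project D₁…D_3 at 0.184, terminal growth 0.048, discount at r = 0.103.
D_1 = 13.0240
D_2 = 15.4204
D_3 = 18.2578
Terminal value at t=3: TV = D_4/(r−g) = 19.1341/(0.103−0.048) = 347.8936
P₀ = 13.0240/(1+0.103)^1 + 15.4204/(1+0.103)^2 + 18.2578/(1+0.103)^3 + 347.8936/(1+0.103)^3 = 297.3391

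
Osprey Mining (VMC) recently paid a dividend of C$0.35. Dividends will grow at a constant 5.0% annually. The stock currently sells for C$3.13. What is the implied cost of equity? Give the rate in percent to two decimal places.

Rearranging the constant-growth DDM: r = D₁/P₀ + g.
D₁ = 0.35 × (1 + 0.05) = 0.3675.
r = 0.3675 / 3.13 + 0.05 = 0.11741 + 0.05 = 0.16741

16.74%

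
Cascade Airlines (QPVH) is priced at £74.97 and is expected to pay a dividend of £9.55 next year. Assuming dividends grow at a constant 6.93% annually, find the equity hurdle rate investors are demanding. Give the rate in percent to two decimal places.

19.67%

Rearranging the constant-growth DDM: r = D₁/P₀ + g.
r = 9.5500 / 74.97 + 0.0693 = 0.12738 + 0.0693 = 0.19668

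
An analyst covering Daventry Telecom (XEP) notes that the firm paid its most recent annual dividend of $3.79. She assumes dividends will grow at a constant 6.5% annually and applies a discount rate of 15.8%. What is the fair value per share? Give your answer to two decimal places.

$43.40

Gordon growth model: P₀ = D₁/(r − g). D₁ = 3.79 × (1 + 0.065) = 4.0363.
P₀ = 4.0363 / (0.158 − 0.065) = 4.0363 / 0.093 = 43.4016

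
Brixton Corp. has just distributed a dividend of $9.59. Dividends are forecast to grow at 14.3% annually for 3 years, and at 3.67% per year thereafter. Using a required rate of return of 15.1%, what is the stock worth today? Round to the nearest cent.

$113.55

Two-stage DDM. Project D₁…D_3 at 0.143, terminal growth 0.0367, discount at r = 0.151.
D_1 = 10.9614
D_2 = 12.5288
D_3 = 14.3205
Terminal value at t=3: TV = D_4/(r−g) = 14.8460/(0.151−0.0367) = 129.8865
P₀ = 10.9614/(1+0.151)^1 + 12.5288/(1+0.151)^2 + 14.3205/(1+0.151)^3 + 129.8865/(1+0.151)^3 = 113.5520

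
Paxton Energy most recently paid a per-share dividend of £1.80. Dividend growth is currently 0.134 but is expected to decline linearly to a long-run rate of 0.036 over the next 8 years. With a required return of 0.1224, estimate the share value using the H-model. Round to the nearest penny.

H-model: P₀ = D₀[(1+g_L) + H(g_S−g_L)]/(r−g_L), with H = 8/2 = 4.
P₀ = 1.80 × [(1+0.036) + 4×(0.134−0.036)] / (0.1224−0.036)
   = 1.80 × 1.4280 / 0.0864 = 29.7500

£29.75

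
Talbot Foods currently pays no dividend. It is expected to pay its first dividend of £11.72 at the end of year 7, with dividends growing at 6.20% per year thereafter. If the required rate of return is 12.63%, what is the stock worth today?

Deferred-dividend DDM. At t=6 the remaining stream is a growing perpetuity with first payment D_7 = 11.72.
V_6 = D_7/(r−g) = 11.72/(0.1263−0.062) = 182.2706
P₀ = V_6/(1+r)^6 = 182.2706/(1+0.1263)^6 = 89.2878

£89.29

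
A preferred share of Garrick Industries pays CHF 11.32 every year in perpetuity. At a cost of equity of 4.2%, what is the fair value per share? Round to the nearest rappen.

Zero-growth DDM (perpetuity): P₀ = D/r = 11.32 / 0.042 = 269.5238

CHF 269.52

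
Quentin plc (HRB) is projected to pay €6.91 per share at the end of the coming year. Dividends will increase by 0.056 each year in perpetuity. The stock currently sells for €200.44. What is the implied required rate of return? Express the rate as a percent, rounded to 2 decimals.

9.05%

Rearranging the constant-growth DDM: r = D₁/P₀ + g.
r = 6.9100 / 200.44 + 0.056 = 0.03447 + 0.056 = 0.09047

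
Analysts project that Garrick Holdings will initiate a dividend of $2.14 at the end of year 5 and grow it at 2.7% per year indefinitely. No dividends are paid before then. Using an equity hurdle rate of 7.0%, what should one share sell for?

Deferred-dividend DDM. At t=4 the remaining stream is a growing perpetuity with first payment D_5 = 2.14.
V_4 = D_5/(r−g) = 2.14/(0.07−0.027) = 49.7674
P₀ = V_4/(1+r)^4 = 49.7674/(1+0.07)^4 = 37.9673

$37.97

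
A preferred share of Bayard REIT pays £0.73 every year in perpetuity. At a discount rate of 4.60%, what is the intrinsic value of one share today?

£15.87

Zero-growth DDM (perpetuity): P₀ = D/r = 0.73 / 0.046 = 15.8696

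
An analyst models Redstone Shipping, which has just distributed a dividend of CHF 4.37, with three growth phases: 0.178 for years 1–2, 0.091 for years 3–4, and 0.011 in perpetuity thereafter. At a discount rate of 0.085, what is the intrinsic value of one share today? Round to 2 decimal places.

Three-stage DDM. Project D₁…D_4; terminal Gordon value at t=4 with g = 0.011; discount at r = 0.085.
D_1 = 5.1479
D_2 = 6.0642
D_3 = 6.6160
D_4 = 7.2181
TV_4 = 7.2975/(0.085−0.011) = 98.6145
P₀ = Σ Dₜ/(1+r)ᵗ + TV_4/(1+r)^4 = 91.4417

CHF 91.44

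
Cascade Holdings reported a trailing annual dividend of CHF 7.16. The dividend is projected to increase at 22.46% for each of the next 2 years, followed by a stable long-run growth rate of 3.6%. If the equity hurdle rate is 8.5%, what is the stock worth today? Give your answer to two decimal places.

Two-stage DDM. Project D₁…D_2 at 0.2246, terminal growth 0.036, discount at r = 0.085.
D_1 = 8.7681
D_2 = 10.7375
Terminal value at t=2: TV = D_3/(r−g) = 11.1240/(0.085−0.036) = 227.0206
P₀ = 8.7681/(1+0.085)^1 + 10.7375/(1+0.085)^2 + 227.0206/(1+0.085)^2 = 210.0460

CHF 210.05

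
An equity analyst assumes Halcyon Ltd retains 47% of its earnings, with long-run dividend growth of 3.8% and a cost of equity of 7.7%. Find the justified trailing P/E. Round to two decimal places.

14.11

Payout ratio b = 1 − 0.47 = 0.53.
Justified trailing P/E = b(1+g)/(r−g) = 0.53×(1+0.038)/(0.077−0.038) = 14.1062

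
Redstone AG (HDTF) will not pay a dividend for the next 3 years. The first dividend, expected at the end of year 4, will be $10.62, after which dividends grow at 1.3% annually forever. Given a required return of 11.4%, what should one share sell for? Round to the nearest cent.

Deferred-dividend DDM. At t=3 the remaining stream is a growing perpetuity with first payment D_4 = 10.62.
V_3 = D_4/(r−g) = 10.62/(0.114−0.013) = 105.1485
P₀ = V_3/(1+r)^3 = 105.1485/(1+0.114)^3 = 76.0585

$76.06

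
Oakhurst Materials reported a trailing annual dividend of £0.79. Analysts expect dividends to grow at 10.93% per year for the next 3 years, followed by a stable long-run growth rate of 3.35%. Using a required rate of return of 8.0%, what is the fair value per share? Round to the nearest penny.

Two-stage DDM. Project D₁…D_3 at 0.1093, terminal growth 0.0335, discount at r = 0.08.
D_1 = 0.8763
D_2 = 0.9721
D_3 = 1.0784
Terminal value at t=3: TV = D_4/(r−g) = 1.1145/(0.08−0.0335) = 23.9680
P₀ = 0.8763/(1+0.08)^1 + 0.9721/(1+0.08)^2 + 1.0784/(1+0.08)^3 + 23.9680/(1+0.08)^3 = 21.5275

£21.53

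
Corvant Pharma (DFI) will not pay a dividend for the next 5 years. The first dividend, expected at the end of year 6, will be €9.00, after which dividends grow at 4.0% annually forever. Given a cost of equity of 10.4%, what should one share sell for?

Deferred-dividend DDM. At t=5 the remaining stream is a growing perpetuity with first payment D_6 = 9.00.
V_5 = D_6/(r−g) = 9.00/(0.104−0.04) = 140.6250
P₀ = V_5/(1+r)^5 = 140.6250/(1+0.104)^5 = 85.7467

€85.75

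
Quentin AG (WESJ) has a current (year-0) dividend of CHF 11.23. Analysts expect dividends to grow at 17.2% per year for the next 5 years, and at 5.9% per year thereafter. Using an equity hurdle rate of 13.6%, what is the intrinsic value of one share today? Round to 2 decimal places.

Two-stage DDM. Project D₁…D_5 at 0.172, terminal growth 0.059, discount at r = 0.136.
D_1 = 13.1616
D_2 = 15.4253
D_3 = 18.0785
D_4 = 21.1880
D_5 = 24.8323
Terminal value at t=5: TV = D_6/(r−g) = 26.2975/(0.136−0.059) = 341.5254
P₀ = 13.1616/(1+0.136)^1 + 15.4253/(1+0.136)^2 + 18.0785/(1+0.136)^3 + 21.1880/(1+0.136)^4 + 24.8323/(1+0.136)^5 + 341.5254/(1+0.136)^5 = 242.2417

CHF 242.24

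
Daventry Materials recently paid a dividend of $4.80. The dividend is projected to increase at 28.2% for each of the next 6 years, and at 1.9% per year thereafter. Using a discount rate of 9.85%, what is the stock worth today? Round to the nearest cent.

Two-stage DDM. Project D₁…D_6 at 0.282, terminal growth 0.019, discount at r = 0.0985.
D_1 = 6.1536
D_2 = 7.8889
D_3 = 10.1136
D_4 = 12.9656
D_5 = 16.6219
D_6 = 21.3093
Terminal value at t=6: TV = D_7/(r−g) = 21.7142/(0.0985−0.019) = 273.1344
P₀ = 6.1536/(1+0.0985)^1 + 7.8889/(1+0.0985)^2 + 10.1136/(1+0.0985)^3 + 12.9656/(1+0.0985)^4 + 16.6219/(1+0.0985)^5 + 21.3093/(1+0.0985)^6 + 273.1344/(1+0.0985)^6 = 206.6370

$206.64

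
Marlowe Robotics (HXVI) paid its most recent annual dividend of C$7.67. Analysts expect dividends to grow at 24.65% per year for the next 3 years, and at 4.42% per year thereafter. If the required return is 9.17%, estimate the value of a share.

C$281.16

Two-stage DDM. Project D₁…D_3 at 0.2465, terminal growth 0.0442, discount at r = 0.0917.
D_1 = 9.5607
D_2 = 11.9174
D_3 = 14.8550
Terminal value at t=3: TV = D_4/(r−g) = 15.5116/(0.0917−0.0442) = 326.5595
P₀ = 9.5607/(1+0.0917)^1 + 11.9174/(1+0.0917)^2 + 14.8550/(1+0.0917)^3 + 326.5595/(1+0.0917)^3 = 281.1619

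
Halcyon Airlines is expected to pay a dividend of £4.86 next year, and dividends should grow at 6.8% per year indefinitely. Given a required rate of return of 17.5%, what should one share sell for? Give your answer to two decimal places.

Gordon growth model: P₀ = D₁/(r − g), with D₁ = 4.86 given directly.
P₀ = 4.8600 / (0.175 − 0.068) = 4.8600 / 0.107 = 45.4206

£45.42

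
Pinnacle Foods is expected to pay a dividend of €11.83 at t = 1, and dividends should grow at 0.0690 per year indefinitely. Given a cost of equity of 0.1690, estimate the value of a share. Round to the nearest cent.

Gordon growth model: P₀ = D₁/(r − g), with D₁ = 11.83 given directly.
P₀ = 11.8300 / (0.169 − 0.069) = 11.8300 / 0.1 = 118.3000

€118.30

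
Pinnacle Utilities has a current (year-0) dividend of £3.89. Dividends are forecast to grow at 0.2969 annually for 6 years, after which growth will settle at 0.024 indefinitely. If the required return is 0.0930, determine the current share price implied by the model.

Two-stage DDM. Project D₁…D_6 at 0.2969, terminal growth 0.024, discount at r = 0.093.
D_1 = 5.0449
D_2 = 6.5428
D_3 = 8.4853
D_4 = 11.0046
D_5 = 14.2719
D_6 = 18.5092
Terminal value at t=6: TV = D_7/(r−g) = 18.9535/(0.093−0.024) = 274.6878
P₀ = 5.0449/(1+0.093)^1 + 6.5428/(1+0.093)^2 + 8.4853/(1+0.093)^3 + 11.0046/(1+0.093)^4 + 14.2719/(1+0.093)^5 + 18.5092/(1+0.093)^6 + 274.6878/(1+0.093)^6 = 205.4152

£205.42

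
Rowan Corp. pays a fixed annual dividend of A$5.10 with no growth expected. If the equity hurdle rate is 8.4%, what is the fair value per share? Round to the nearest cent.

A$60.71

Zero-growth DDM (perpetuity): P₀ = D/r = 5.10 / 0.084 = 60.7143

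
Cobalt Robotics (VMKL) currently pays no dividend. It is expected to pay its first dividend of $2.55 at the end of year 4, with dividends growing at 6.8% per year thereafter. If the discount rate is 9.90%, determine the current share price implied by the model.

Deferred-dividend DDM. At t=3 the remaining stream is a growing perpetuity with first payment D_4 = 2.55.
V_3 = D_4/(r−g) = 2.55/(0.099−0.068) = 82.2581
P₀ = V_3/(1+r)^3 = 82.2581/(1+0.099)^3 = 61.9706

$61.97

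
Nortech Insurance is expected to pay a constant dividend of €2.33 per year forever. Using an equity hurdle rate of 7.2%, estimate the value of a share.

Zero-growth DDM (perpetuity): P₀ = D/r = 2.33 / 0.072 = 32.3611

€32.36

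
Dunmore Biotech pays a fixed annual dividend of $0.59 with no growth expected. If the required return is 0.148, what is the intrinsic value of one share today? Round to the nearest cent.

Zero-growth DDM (perpetuity): P₀ = D/r = 0.59 / 0.148 = 3.9865

$3.99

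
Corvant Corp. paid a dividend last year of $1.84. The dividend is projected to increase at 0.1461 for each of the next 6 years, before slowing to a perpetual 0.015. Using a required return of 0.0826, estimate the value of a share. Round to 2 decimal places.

$52.43

Two-stage DDM. Project D₁…D_6 at 0.1461, terminal growth 0.015, discount at r = 0.0826.
D_1 = 2.1088
D_2 = 2.4169
D_3 = 2.7700
D_4 = 3.1747
D_5 = 3.6386
D_6 = 4.1702
Terminal value at t=6: TV = D_7/(r−g) = 4.2327/(0.0826−0.015) = 62.6141
P₀ = 2.1088/(1+0.0826)^1 + 2.4169/(1+0.0826)^2 + 2.7700/(1+0.0826)^3 + 3.1747/(1+0.0826)^4 + 3.6386/(1+0.0826)^5 + 4.1702/(1+0.0826)^6 + 62.6141/(1+0.0826)^6 = 52.4338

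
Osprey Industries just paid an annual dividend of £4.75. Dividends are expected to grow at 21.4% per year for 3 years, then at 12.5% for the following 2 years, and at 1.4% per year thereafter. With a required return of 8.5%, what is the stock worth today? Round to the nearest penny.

Three-stage DDM. Project D₁…D_5; terminal Gordon value at t=5 with g = 0.014; discount at r = 0.085.
D_1 = 5.7665
D_2 = 7.0005
D_3 = 8.4986
D_4 = 9.5610
D_5 = 10.7561
TV_5 = 10.9067/(0.085−0.014) = 153.6152
P₀ = Σ Dₜ/(1+r)ᵗ + TV_5/(1+r)^5 = 134.1284

£134.13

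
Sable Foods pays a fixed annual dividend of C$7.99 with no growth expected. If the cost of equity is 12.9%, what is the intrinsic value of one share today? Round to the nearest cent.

C$61.94

Zero-growth DDM (perpetuity): P₀ = D/r = 7.99 / 0.129 = 61.9380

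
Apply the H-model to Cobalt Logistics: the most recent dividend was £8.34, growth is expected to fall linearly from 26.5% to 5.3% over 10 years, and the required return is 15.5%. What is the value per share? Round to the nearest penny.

H-model: P₀ = D₀[(1+g_L) + H(g_S−g_L)]/(r−g_L), with H = 10/2 = 5.
P₀ = 8.34 × [(1+0.053) + 5×(0.265−0.053)] / (0.155−0.053)
   = 8.34 × 2.1130 / 0.102 = 172.7688

£172.77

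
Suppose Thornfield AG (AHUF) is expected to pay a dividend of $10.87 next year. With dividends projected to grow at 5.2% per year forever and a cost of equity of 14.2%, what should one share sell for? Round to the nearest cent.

$120.78

Gordon growth model: P₀ = D₁/(r − g), with D₁ = 10.87 given directly.
P₀ = 10.8700 / (0.142 − 0.052) = 10.8700 / 0.09 = 120.7778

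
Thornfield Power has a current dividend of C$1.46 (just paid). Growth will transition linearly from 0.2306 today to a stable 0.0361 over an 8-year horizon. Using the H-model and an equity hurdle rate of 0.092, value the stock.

C$47.38

H-model: P₀ = D₀[(1+g_L) + H(g_S−g_L)]/(r−g_L), with H = 8/2 = 4.
P₀ = 1.46 × [(1+0.0361) + 4×(0.2306−0.0361)] / (0.092−0.0361)
   = 1.46 × 1.8141 / 0.0559 = 47.3808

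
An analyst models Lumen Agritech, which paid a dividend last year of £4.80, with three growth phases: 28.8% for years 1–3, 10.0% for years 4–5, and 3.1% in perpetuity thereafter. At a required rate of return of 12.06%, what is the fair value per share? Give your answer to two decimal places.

Three-stage DDM. Project D₁…D_5; terminal Gordon value at t=5 with g = 0.031; discount at r = 0.1206.
D_1 = 6.1824
D_2 = 7.9629
D_3 = 10.2563
D_4 = 11.2819
D_5 = 12.4101
TV_5 = 12.7948/(0.1206−0.031) = 142.7989
P₀ = Σ Dₜ/(1+r)ᵗ + TV_5/(1+r)^5 = 114.1354

£114.14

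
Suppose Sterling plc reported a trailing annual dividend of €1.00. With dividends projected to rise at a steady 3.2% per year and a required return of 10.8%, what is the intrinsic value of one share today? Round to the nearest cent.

€13.58

Gordon growth model: P₀ = D₁/(r − g). D₁ = 1.00 × (1 + 0.032) = 1.0320.
P₀ = 1.0320 / (0.108 − 0.032) = 1.0320 / 0.076 = 13.5789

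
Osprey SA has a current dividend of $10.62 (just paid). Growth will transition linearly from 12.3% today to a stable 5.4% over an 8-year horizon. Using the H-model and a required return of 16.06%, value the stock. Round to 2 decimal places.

H-model: P₀ = D₀[(1+g_L) + H(g_S−g_L)]/(r−g_L), with H = 8/2 = 4.
P₀ = 10.62 × [(1+0.054) + 4×(0.123−0.054)] / (0.1606−0.054)
   = 10.62 × 1.3300 / 0.1066 = 132.5009

$132.50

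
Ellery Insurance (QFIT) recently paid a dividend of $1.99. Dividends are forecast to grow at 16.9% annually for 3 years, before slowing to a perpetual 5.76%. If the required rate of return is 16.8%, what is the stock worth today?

Two-stage DDM. Project D₁…D_3 at 0.169, terminal growth 0.0576, discount at r = 0.168.
D_1 = 2.3263
D_2 = 2.7195
D_3 = 3.1790
Terminal value at t=3: TV = D_4/(r−g) = 3.3622/(0.168−0.0576) = 30.4543
P₀ = 2.3263/(1+0.168)^1 + 2.7195/(1+0.168)^2 + 3.1790/(1+0.168)^3 + 30.4543/(1+0.168)^3 = 25.0929

$25.09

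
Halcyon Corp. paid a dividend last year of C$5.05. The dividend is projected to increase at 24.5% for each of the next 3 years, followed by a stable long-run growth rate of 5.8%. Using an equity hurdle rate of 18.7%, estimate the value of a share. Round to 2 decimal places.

Two-stage DDM. Project D₁…D_3 at 0.245, terminal growth 0.058, discount at r = 0.187.
D_1 = 6.2873
D_2 = 7.8276
D_3 = 9.7454
Terminal value at t=3: TV = D_4/(r−g) = 10.3106/(0.187−0.058) = 79.9273
P₀ = 6.2873/(1+0.187)^1 + 7.8276/(1+0.187)^2 + 9.7454/(1+0.187)^3 + 79.9273/(1+0.187)^3 = 64.4700

C$64.47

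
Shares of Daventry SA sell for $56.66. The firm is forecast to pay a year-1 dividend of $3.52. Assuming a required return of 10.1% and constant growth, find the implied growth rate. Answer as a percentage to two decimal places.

From P₀ = D₁/(r − g), the implied growth is g = r − D₁/P₀.
g = 0.101 − 3.52/56.66 = 0.101 − 0.06212 = 0.03888

3.89%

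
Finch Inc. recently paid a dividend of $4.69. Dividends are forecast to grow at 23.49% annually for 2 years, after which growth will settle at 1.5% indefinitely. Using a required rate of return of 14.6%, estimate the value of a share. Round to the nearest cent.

$52.69

Two-stage DDM. Project D₁…D_2 at 0.2349, terminal growth 0.015, discount at r = 0.146.
D_1 = 5.7917
D_2 = 7.1521
Terminal value at t=2: TV = D_3/(r−g) = 7.2594/(0.146−0.015) = 55.4155
P₀ = 5.7917/(1+0.146)^1 + 7.1521/(1+0.146)^2 + 55.4155/(1+0.146)^2 = 52.6948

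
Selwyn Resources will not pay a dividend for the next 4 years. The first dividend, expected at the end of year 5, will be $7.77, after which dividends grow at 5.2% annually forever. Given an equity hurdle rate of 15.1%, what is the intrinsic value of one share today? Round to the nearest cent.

Deferred-dividend DDM. At t=4 the remaining stream is a growing perpetuity with first payment D_5 = 7.77.
V_4 = D_5/(r−g) = 7.77/(0.151−0.052) = 78.4848
P₀ = V_4/(1+r)^4 = 78.4848/(1+0.151)^4 = 44.7182

$44.72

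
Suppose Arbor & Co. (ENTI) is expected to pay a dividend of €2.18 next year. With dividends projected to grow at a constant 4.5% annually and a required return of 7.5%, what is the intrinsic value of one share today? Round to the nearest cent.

Gordon growth model: P₀ = D₁/(r − g), with D₁ = 2.18 given directly.
P₀ = 2.1800 / (0.075 − 0.045) = 2.1800 / 0.03 = 72.6667

€72.67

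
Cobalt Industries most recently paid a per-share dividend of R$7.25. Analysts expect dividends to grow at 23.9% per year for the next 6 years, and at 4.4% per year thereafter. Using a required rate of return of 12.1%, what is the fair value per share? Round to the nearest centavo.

R$241.85

Two-stage DDM. Project D₁…D_6 at 0.239, terminal growth 0.044, discount at r = 0.121.
D_1 = 8.9827
D_2 = 11.1296
D_3 = 13.7896
D_4 = 17.0853
D_5 = 21.1687
D_6 = 26.2280
Terminal value at t=6: TV = D_7/(r−g) = 27.3821/(0.121−0.044) = 355.6114
P₀ = 8.9827/(1+0.121)^1 + 11.1296/(1+0.121)^2 + 13.7896/(1+0.121)^3 + 17.0853/(1+0.121)^4 + 21.1687/(1+0.121)^5 + 26.2280/(1+0.121)^6 + 355.6114/(1+0.121)^6 = 241.8549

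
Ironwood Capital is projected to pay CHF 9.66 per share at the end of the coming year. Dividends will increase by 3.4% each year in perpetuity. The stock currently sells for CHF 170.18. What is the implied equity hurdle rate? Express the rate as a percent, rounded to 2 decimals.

Rearranging the constant-growth DDM: r = D₁/P₀ + g.
r = 9.6600 / 170.18 + 0.034 = 0.05676 + 0.034 = 0.09076

9.08%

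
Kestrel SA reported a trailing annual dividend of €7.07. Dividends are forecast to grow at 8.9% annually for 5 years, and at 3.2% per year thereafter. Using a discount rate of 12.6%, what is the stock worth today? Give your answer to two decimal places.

€97.69

Two-stage DDM. Project D₁…D_5 at 0.089, terminal growth 0.032, discount at r = 0.126.
D_1 = 7.6992
D_2 = 8.3845
D_3 = 9.1307
D_4 = 9.9433
D_5 = 10.8283
Terminal value at t=5: TV = D_6/(r−g) = 11.1748/(0.126−0.032) = 118.8805
P₀ = 7.6992/(1+0.126)^1 + 8.3845/(1+0.126)^2 + 9.1307/(1+0.126)^3 + 9.9433/(1+0.126)^4 + 10.8283/(1+0.126)^5 + 118.8805/(1+0.126)^5 = 97.6920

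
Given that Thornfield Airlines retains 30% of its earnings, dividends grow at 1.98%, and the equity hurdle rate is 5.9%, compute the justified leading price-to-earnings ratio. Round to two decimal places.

Payout ratio b = 1 − 0.30 = 0.70.
Justified leading P/E = b/(r−g) = 0.70/(0.059−0.0198) = 17.8571

17.86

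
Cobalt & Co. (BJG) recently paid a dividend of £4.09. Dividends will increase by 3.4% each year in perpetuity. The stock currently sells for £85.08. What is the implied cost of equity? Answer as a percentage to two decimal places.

8.37%

Rearranging the constant-growth DDM: r = D₁/P₀ + g.
D₁ = 4.09 × (1 + 0.034) = 4.2291.
r = 4.2291 / 85.08 + 0.034 = 0.04971 + 0.034 = 0.08371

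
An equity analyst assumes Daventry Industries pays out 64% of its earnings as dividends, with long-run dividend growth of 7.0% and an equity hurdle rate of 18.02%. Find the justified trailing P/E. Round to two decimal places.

6.21

Justified trailing P/E = b(1+g)/(r−g) = 0.64×(1+0.07)/(0.1802−0.07) = 6.2142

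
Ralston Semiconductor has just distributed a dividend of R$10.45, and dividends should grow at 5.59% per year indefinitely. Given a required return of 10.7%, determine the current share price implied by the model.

Gordon growth model: P₀ = D₁/(r − g). D₁ = 10.45 × (1 + 0.0559) = 11.0342.
P₀ = 11.0342 / (0.107 − 0.0559) = 11.0342 / 0.0511 = 215.9326

R$215.93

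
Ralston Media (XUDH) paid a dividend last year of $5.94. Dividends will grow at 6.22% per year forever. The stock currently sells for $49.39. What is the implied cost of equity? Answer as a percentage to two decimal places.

18.99%

Rearranging the constant-growth DDM: r = D₁/P₀ + g.
D₁ = 5.94 × (1 + 0.0622) = 6.3095.
r = 6.3095 / 49.39 + 0.0622 = 0.12775 + 0.0622 = 0.18995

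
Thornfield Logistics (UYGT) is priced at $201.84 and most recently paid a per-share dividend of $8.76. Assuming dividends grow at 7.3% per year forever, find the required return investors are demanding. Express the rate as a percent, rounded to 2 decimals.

Rearranging the constant-growth DDM: r = D₁/P₀ + g.
D₁ = 8.76 × (1 + 0.073) = 9.3995.
r = 9.3995 / 201.84 + 0.073 = 0.04657 + 0.073 = 0.11957

11.96%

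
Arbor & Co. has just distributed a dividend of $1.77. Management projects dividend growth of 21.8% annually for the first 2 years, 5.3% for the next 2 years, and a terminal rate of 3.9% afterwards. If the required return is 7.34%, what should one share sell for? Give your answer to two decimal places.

Three-stage DDM. Project D₁…D_4; terminal Gordon value at t=4 with g = 0.039; discount at r = 0.0734.
D_1 = 2.1559
D_2 = 2.6258
D_3 = 2.7650
D_4 = 2.9116
TV_4 = 3.0251/(0.0734−0.039) = 87.9390
P₀ = Σ Dₜ/(1+r)ᵗ + TV_4/(1+r)^4 = 74.9586

$74.96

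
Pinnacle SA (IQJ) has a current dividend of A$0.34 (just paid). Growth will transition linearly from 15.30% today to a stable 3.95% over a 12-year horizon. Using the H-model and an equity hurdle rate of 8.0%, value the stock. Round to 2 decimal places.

A$14.44

H-model: P₀ = D₀[(1+g_L) + H(g_S−g_L)]/(r−g_L), with H = 12/2 = 6.
P₀ = 0.34 × [(1+0.0395) + 6×(0.153−0.0395)] / (0.08−0.0395)
   = 0.34 × 1.7205 / 0.0405 = 14.4437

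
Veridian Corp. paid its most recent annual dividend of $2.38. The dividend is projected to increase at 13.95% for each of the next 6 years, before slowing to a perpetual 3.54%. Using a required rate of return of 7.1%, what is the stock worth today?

$118.25

Two-stage DDM. Project D₁…D_6 at 0.1395, terminal growth 0.0354, discount at r = 0.071.
D_1 = 2.7120
D_2 = 3.0903
D_3 = 3.5214
D_4 = 4.0127
D_5 = 4.5724
D_6 = 5.2103
Terminal value at t=6: TV = D_7/(r−g) = 5.3947/(0.071−0.0354) = 151.5378
P₀ = 2.7120/(1+0.071)^1 + 3.0903/(1+0.071)^2 + 3.5214/(1+0.071)^3 + 4.0127/(1+0.071)^4 + 4.5724/(1+0.071)^5 + 5.2103/(1+0.071)^6 + 151.5378/(1+0.071)^6 = 118.2518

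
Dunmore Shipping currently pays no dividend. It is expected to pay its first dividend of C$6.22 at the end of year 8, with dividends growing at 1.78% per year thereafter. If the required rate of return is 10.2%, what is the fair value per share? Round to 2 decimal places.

C$37.43

Deferred-dividend DDM. At t=7 the remaining stream is a growing perpetuity with first payment D_8 = 6.22.
V_7 = D_8/(r−g) = 6.22/(0.102−0.0178) = 73.8717
P₀ = V_7/(1+r)^7 = 73.8717/(1+0.102)^7 = 37.4289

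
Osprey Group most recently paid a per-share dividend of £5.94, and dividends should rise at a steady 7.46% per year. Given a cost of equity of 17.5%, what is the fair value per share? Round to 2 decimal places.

£63.58

Gordon growth model: P₀ = D₁/(r − g). D₁ = 5.94 × (1 + 0.0746) = 6.3831.
P₀ = 6.3831 / (0.175 − 0.0746) = 6.3831 / 0.1004 = 63.5769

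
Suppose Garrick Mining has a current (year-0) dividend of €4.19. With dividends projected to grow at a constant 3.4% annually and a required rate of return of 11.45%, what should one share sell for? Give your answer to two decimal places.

€53.82

Gordon growth model: P₀ = D₁/(r − g). D₁ = 4.19 × (1 + 0.034) = 4.3325.
P₀ = 4.3325 / (0.1145 − 0.034) = 4.3325 / 0.0805 = 53.8194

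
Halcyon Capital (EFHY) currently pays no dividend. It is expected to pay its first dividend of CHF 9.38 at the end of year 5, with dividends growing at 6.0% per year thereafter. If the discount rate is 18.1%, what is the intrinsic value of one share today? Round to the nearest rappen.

CHF 39.85

Deferred-dividend DDM. At t=4 the remaining stream is a growing perpetuity with first payment D_5 = 9.38.
V_4 = D_5/(r−g) = 9.38/(0.181−0.06) = 77.5207
P₀ = V_4/(1+r)^4 = 77.5207/(1+0.181)^4 = 39.8490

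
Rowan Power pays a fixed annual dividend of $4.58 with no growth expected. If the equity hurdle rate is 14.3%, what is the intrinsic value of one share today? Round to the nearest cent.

Zero-growth DDM (perpetuity): P₀ = D/r = 4.58 / 0.143 = 32.0280

$32.03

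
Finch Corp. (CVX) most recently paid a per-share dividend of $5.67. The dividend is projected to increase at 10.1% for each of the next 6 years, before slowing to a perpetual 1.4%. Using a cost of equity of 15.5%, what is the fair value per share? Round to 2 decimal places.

$59.46

Two-stage DDM. Project D₁…D_6 at 0.101, terminal growth 0.014, discount at r = 0.155.
D_1 = 6.2427
D_2 = 6.8732
D_3 = 7.5674
D_4 = 8.3317
D_5 = 9.1732
D_6 = 10.0997
Terminal value at t=6: TV = D_7/(r−g) = 10.2411/(0.155−0.014) = 72.6316
P₀ = 6.2427/(1+0.155)^1 + 6.8732/(1+0.155)^2 + 7.5674/(1+0.155)^3 + 8.3317/(1+0.155)^4 + 9.1732/(1+0.155)^5 + 10.0997/(1+0.155)^6 + 72.6316/(1+0.155)^6 = 59.4610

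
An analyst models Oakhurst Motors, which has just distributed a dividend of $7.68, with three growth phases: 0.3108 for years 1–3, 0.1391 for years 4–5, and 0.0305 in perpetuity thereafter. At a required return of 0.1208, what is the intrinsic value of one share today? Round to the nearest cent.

Three-stage DDM. Project D₁…D_5; terminal Gordon value at t=5 with g = 0.0305; discount at r = 0.1208.
D_1 = 10.0669
D_2 = 13.1958
D_3 = 17.2970
D_4 = 19.7030
D_5 = 22.4437
TV_5 = 23.1282/(0.1208−0.0305) = 256.1265
P₀ = Σ Dₜ/(1+r)ᵗ + TV_5/(1+r)^5 = 201.7626

$201.76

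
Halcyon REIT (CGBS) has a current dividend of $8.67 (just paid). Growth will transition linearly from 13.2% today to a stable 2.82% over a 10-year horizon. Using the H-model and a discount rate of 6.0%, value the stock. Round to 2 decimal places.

H-model: P₀ = D₀[(1+g_L) + H(g_S−g_L)]/(r−g_L), with H = 10/2 = 5.
P₀ = 8.67 × [(1+0.0282) + 5×(0.132−0.0282)] / (0.06−0.0282)
   = 8.67 × 1.5472 / 0.0318 = 421.8309

$421.83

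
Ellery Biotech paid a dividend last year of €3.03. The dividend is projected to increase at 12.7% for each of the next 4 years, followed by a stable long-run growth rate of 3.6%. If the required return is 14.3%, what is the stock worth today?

€39.43

Two-stage DDM. Project D₁…D_4 at 0.127, terminal growth 0.036, discount at r = 0.143.
D_1 = 3.4148
D_2 = 3.8485
D_3 = 4.3372
D_4 = 4.8881
Terminal value at t=4: TV = D_5/(r−g) = 5.0641/(0.143−0.036) = 47.3276
P₀ = 3.4148/(1+0.143)^1 + 3.8485/(1+0.143)^2 + 4.3372/(1+0.143)^3 + 4.8881/(1+0.143)^4 + 47.3276/(1+0.143)^4 = 39.4304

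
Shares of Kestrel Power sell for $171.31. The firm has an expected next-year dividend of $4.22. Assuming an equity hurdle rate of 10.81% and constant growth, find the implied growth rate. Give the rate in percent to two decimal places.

8.35%

From P₀ = D₁/(r − g), the implied growth is g = r − D₁/P₀.
g = 0.1081 − 4.22/171.31 = 0.1081 − 0.02463 = 0.08347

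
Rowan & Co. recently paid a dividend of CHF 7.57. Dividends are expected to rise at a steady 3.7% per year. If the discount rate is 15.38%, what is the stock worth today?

Gordon growth model: P₀ = D₁/(r − g). D₁ = 7.57 × (1 + 0.037) = 7.8501.
P₀ = 7.8501 / (0.1538 − 0.037) = 7.8501 / 0.1168 = 67.2097

CHF 67.21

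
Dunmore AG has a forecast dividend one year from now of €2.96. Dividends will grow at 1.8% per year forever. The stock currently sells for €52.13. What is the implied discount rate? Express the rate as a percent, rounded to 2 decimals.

Rearranging the constant-growth DDM: r = D₁/P₀ + g.
r = 2.9600 / 52.13 + 0.018 = 0.05678 + 0.018 = 0.07478

7.48%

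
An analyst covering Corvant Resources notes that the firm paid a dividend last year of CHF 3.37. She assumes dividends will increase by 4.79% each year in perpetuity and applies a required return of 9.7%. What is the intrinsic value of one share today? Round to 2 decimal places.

Gordon growth model: P₀ = D₁/(r − g). D₁ = 3.37 × (1 + 0.0479) = 3.5314.
P₀ = 3.5314 / (0.097 − 0.0479) = 3.5314 / 0.0491 = 71.9231

CHF 71.92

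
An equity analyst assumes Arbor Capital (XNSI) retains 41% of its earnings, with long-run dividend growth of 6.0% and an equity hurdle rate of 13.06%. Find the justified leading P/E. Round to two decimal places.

8.36

Payout ratio b = 1 − 0.41 = 0.59.
Justified leading P/E = b/(r−g) = 0.59/(0.1306−0.06) = 8.3569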